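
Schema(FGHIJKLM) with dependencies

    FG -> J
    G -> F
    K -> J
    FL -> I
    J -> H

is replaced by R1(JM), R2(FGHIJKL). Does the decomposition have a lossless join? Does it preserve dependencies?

Lossless test: (J)⁺ = {HJ}, which is a superkey of neither fragment — lossy.
Dependency preservation: every FD's attributes lie within a single fragment, so each can be enforced locally — preserved.

lossy but dependency-preserving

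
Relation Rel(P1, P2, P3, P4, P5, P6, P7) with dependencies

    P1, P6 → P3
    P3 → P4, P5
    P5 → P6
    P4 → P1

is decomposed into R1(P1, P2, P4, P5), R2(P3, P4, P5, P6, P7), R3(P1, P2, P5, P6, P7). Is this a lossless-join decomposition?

Chase test. Columns are P1, P2, P3, P4, P5, P6, P7; row i has aⱼ where attribute j ∈ Ri, else bᵢⱼ.
Initial tableau (one row per fragment):
  row 1: a1 a2 b13 a4 a5 b16 b17
  row 2: b21 b22 a3 a4 a5 a6 a7
  row 3: a1 a2 b33 b34 a5 a6 a7
Rows 1 and 2 agree on P5; apply P5→P6 and equate their P6 entries.
Rows 1 and 2 agree on P4; apply P4→P1 and equate their P1 entries.
Rows 1 and 2 agree on P1, P6; apply P1, P6→P3 and equate their P3 entries.
Rows 1 and 3 agree on P1, P6; apply P1, P6→P3 and equate their P3 entries.
Rows 1 and 3 agree on P3; apply P3→P4, P5 and equate their P4, P5 entries.
Row 3 is now all distinguished symbols — the join is lossless.

Yes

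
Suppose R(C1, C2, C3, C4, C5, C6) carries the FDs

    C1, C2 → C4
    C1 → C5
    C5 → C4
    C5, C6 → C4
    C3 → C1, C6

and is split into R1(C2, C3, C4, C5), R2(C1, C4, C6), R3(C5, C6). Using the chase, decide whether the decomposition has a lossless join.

No

Chase test. Columns are C1, C2, C3, C4, C5, C6; row i has aⱼ where attribute j ∈ Ri, else bᵢⱼ.
Initial tableau (one row per fragment):
  row 1: b11 a2 a3 a4 a5 b16
  row 2: a1 b22 b23 a4 b25 a6
  row 3: b31 b32 b33 b34 a5 a6
Rows 1 and 3 agree on C5; apply C5→C4 and equate their C4 entries.
No row becomes fully distinguished — the join is lossy.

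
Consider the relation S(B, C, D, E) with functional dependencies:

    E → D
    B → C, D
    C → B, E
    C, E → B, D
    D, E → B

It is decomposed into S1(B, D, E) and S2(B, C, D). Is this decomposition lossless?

Yes

Common attributes: S1 ∩ S2 = {B, D}.
Closure of {B, D}: B → C, D applies, adding C; C → B, E applies, adding E. So (B, D)⁺ = {B, C, D, E}.
This closure contains every attribute of S1, so S1 ∩ S2 → S1. The join is lossless.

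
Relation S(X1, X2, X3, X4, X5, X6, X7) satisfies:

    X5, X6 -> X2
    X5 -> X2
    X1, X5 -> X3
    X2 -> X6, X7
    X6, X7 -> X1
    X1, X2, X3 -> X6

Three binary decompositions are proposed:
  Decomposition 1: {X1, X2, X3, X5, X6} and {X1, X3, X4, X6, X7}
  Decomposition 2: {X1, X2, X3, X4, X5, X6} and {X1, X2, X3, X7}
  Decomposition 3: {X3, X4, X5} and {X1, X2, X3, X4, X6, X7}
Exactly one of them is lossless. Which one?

Decomposition 1: common = {X1, X3, X6}, closure = {X1, X3, X6} → lossy.
Decomposition 2: common = {X1, X2, X3}, closure = {X1, X2, X3, X6, X7} → lossless.
Decomposition 3: common = {X3, X4}, closure = {X3, X4} → lossy.

Decomposition 2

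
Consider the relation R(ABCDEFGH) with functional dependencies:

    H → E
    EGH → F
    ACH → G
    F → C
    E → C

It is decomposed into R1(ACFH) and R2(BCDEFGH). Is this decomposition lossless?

Common attributes: R1 ∩ R2 = {CFH}.
Closure of {CFH}: H → E applies, adding E. So (CFH)⁺ = {CEFH}.
The closure contains neither all of R1 = {ACFH} nor all of R2 = {BCDEFGH}, so the common attributes are not a superkey of either fragment. The join is lossy.

No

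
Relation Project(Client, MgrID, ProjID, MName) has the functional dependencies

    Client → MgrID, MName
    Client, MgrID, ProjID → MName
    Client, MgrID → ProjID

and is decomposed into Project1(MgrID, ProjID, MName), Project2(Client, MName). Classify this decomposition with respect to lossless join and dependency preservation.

lossy and not dependency-preserving

Lossless test: (MName)⁺ = {MName}, which is a superkey of neither fragment — lossy.
Dependency preservation: the restricted closure of {Client} across the fragments never reaches {MgrID, MName}, so Client → MgrID, MName cannot be enforced without a join — not preserved.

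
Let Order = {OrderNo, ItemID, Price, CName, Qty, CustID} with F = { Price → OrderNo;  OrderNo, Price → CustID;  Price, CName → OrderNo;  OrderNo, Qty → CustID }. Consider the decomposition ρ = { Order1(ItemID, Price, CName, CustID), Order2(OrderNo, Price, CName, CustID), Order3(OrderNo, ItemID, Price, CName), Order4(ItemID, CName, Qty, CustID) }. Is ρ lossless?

Chase test. Columns are OrderNo, ItemID, Price, CName, Qty, CustID; row i has aⱼ where attribute j ∈ Orderi, else bᵢⱼ.
Initial tableau (one row per fragment):
  row 1: b11 a2 a3 a4 b15 a6
  row 2: a1 b22 a3 a4 b25 a6
  row 3: a1 a2 a3 a4 b35 b36
  row 4: b41 a2 b43 a4 a5 a6
Rows 1 and 2 agree on Price; apply Price→OrderNo and equate their OrderNo entries.
Rows 1 and 3 agree on OrderNo, Price; apply OrderNo, Price→CustID and equate their CustID entries.
No row becomes fully distinguished — the join is lossy.

No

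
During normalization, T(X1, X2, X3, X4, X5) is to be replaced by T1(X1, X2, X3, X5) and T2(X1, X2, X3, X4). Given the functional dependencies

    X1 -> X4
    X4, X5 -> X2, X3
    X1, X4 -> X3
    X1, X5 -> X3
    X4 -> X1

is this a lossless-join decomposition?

Common attributes: T1 ∩ T2 = {X1, X2, X3}.
Closure of {X1, X2, X3}: X1 → X4 applies, adding X4. So (X1, X2, X3)⁺ = {X1, X2, X3, X4}.
This closure contains every attribute of T2, so T1 ∩ T2 → T2. The join is lossless.

Yes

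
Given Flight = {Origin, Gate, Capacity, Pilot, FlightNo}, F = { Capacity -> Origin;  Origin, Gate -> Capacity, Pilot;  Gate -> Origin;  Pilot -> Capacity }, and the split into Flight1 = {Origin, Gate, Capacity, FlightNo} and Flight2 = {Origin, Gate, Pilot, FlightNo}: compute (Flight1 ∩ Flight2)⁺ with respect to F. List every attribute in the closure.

Origin, Gate, Capacity, Pilot, FlightNo

Flight1 ∩ Flight2 = {Origin, Gate, FlightNo}.
Origin, Gate → Capacity, Pilot applies, adding Capacity, Pilot
Closure: {Origin, Gate, Capacity, Pilot, FlightNo}.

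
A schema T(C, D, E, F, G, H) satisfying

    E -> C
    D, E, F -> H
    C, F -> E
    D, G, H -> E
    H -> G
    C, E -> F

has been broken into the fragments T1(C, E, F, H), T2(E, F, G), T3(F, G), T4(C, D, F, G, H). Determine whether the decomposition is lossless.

Yes

Chase test. Columns are C, D, E, F, G, H; row i has aⱼ where attribute j ∈ Ti, else bᵢⱼ.
Initial tableau (one row per fragment):
  row 1: a1 b12 a3 a4 b15 a6
  row 2: b21 b22 a3 a4 a5 b26
  row 3: b31 b32 b33 a4 a5 b36
  row 4: a1 a2 b43 a4 a5 a6
Rows 1 and 2 agree on E; apply E→C and equate their C entries.
Rows 1 and 4 agree on C, F; apply C, F→E and equate their E entries.
Rows 1 and 4 agree on H; apply H→G and equate their G entries.
Row 4 is now all distinguished symbols — the join is lossless.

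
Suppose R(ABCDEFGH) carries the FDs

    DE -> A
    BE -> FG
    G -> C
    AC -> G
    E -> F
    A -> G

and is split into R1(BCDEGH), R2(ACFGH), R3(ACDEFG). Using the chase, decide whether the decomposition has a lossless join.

Yes

Chase test. Columns are ABCDEFGH; row i has aⱼ where attribute j ∈ Ri, else bᵢⱼ.
Initial tableau (one row per fragment):
  row 1: b11 a2 a3 a4 a5 b16 a7 a8
  row 2: a1 b22 a3 b24 b25 a6 a7 a8
  row 3: a1 b32 a3 a4 a5 a6 a7 b38
Rows 1 and 3 agree on DE; apply DE→A and equate their A entries.
Rows 1 and 3 agree on E; apply E→F and equate their F entries.
Row 1 is now all distinguished symbols — the join is lossless.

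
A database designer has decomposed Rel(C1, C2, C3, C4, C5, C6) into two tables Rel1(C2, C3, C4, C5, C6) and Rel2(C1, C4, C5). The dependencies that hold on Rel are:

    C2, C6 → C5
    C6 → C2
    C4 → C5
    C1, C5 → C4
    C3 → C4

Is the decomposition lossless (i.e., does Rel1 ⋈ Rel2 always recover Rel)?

No

Common attributes: Rel1 ∩ Rel2 = {C4, C5}.
No dependency enlarges {C4, C5}, so (C4, C5)⁺ = {C4, C5}.
The closure contains neither all of Rel1 = {C2, C3, C4, C5, C6} nor all of Rel2 = {C1, C4, C5}, so the common attributes are not a superkey of either fragment. The join is lossy.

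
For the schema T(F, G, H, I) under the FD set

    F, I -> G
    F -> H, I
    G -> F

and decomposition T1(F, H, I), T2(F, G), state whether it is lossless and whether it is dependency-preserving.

Lossless test: (F)⁺ = {F, G, H, I}, which contains all of one fragment — lossless.
Dependency preservation: F, I → G is not contained in any single fragment, but the restricted closure of its left-hand side across the fragments still reaches the right-hand side; the remaining FDs each lie inside some fragment. All dependencies are preserved.

lossless and dependency-preserving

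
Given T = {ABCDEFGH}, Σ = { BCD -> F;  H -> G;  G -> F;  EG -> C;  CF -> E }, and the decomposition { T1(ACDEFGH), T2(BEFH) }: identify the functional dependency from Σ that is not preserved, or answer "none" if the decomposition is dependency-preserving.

Check BCD → F: no single fragment contains all of {BCDF}, and the restricted closure of {BCD} across the fragments never reaches {F}.
H → G is preserved.
G → F is preserved.
EG → C is preserved.
CF → E is preserved.

BCD -> F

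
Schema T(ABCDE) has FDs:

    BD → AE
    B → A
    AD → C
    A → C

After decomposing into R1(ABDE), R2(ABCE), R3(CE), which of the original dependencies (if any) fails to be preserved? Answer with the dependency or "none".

none

BD → AE lies within R1.
B → A lies within R1.
AD → C: restricted closure across fragments reaches C.
A → C lies within R2.
Every dependency is enforceable on the fragments, so the decomposition is dependency-preserving.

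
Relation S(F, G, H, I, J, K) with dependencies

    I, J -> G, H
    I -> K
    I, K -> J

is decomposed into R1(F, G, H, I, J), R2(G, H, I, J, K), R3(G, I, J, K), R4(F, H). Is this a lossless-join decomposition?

Chase test. Columns are F, G, H, I, J, K; row i has aⱼ where attribute j ∈ Ri, else bᵢⱼ.
Initial tableau (one row per fragment):
  row 1: a1 a2 a3 a4 a5 b16
  row 2: b21 a2 a3 a4 a5 a6
  row 3: b31 a2 b33 a4 a5 a6
  row 4: a1 b42 a3 b44 b45 b46
Rows 1 and 3 agree on I, J; apply I, J→G, H and equate their G, H entries.
Rows 1 and 2 agree on I; apply I→K and equate their K entries.
Row 1 is now all distinguished symbols — the join is lossless.

Yes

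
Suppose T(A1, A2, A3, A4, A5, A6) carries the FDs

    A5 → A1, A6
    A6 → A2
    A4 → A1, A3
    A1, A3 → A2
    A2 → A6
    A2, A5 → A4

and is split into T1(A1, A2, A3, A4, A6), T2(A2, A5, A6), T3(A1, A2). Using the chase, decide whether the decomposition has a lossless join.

No

Chase test. Columns are A1, A2, A3, A4, A5, A6; row i has aⱼ where attribute j ∈ Ti, else bᵢⱼ.
Initial tableau (one row per fragment):
  row 1: a1 a2 a3 a4 b15 a6
  row 2: b21 a2 b23 b24 a5 a6
  row 3: a1 a2 b33 b34 b35 b36
Rows 1 and 3 agree on A2; apply A2→A6 and equate their A6 entries.
No row becomes fully distinguished — the join is lossy.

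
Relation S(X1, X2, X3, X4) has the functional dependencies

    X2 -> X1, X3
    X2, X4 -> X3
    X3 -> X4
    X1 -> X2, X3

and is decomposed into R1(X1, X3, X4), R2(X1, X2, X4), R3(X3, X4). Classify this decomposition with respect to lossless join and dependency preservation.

Lossless test (chase): Rows 1 and 2 agree on X1; apply X1→X2, X3 and equate their X2, X3 entries. Row 1 is now all distinguished symbols — the join is lossless.
Dependency preservation: X2 → X1, X3; X2, X4 → X3; X1 → X2, X3 are not contained in any single fragment, but the restricted closure of each left-hand side across the fragments still reaches the right-hand side; the remaining FDs each lie inside some fragment. All dependencies are preserved.

lossless and dependency-preserving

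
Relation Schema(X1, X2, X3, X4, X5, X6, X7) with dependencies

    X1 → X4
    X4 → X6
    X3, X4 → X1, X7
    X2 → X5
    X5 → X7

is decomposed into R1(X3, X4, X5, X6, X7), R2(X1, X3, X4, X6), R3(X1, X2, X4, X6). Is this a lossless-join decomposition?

Chase test. Columns are X1, X2, X3, X4, X5, X6, X7; row i has aⱼ where attribute j ∈ Ri, else bᵢⱼ.
Initial tableau (one row per fragment):
  row 1: b11 b12 a3 a4 a5 a6 a7
  row 2: a1 b22 a3 a4 b25 a6 b27
  row 3: a1 a2 b33 a4 b35 a6 b37
Rows 1 and 2 agree on X3, X4; apply X3, X4→X1, X7 and equate their X1, X7 entries.
No row becomes fully distinguished — the join is lossy.

No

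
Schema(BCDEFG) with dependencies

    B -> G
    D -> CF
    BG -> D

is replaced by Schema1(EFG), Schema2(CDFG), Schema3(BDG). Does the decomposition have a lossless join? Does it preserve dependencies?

lossy but dependency-preserving

Lossless test (chase): Rows 2 and 3 agree on D; apply D→CF and equate their CF entries. No row becomes fully distinguished — the join is lossy.
Dependency preservation: every FD's attributes lie within a single fragment, so each can be enforced locally — preserved.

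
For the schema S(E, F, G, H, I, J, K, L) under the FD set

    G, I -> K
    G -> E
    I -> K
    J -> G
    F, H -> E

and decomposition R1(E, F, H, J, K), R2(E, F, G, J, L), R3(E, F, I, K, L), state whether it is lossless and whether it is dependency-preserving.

Lossless test (chase): Rows 1 and 2 agree on J; apply J→G and equate their G entries. No row becomes fully distinguished — the join is lossy.
Dependency preservation: G, I → K is not contained in any single fragment, but the restricted closure of its left-hand side across the fragments still reaches the right-hand side; the remaining FDs each lie inside some fragment. All dependencies are preserved.

lossy but dependency-preserving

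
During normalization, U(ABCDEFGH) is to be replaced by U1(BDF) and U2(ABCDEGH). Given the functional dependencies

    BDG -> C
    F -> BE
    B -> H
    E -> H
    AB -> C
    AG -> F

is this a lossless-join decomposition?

Common attributes: U1 ∩ U2 = {BD}.
Closure of {BD}: B → H applies, adding H. So (BD)⁺ = {BDH}.
The closure contains neither all of U1 = {BDF} nor all of U2 = {ABCDEGH}, so the common attributes are not a superkey of either fragment. The join is lossy.

No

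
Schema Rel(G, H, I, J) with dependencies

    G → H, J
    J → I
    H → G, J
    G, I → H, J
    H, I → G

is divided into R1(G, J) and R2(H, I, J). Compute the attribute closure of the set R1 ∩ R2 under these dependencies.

I, J

R1 ∩ R2 = {J}.
J → I applies, adding I
Closure: {I, J}.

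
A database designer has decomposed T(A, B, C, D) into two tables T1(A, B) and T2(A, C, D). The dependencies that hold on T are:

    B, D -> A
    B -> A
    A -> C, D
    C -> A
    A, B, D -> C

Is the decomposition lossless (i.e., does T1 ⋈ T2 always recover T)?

Yes

Common attributes: T1 ∩ T2 = {A}.
Closure of {A}: A → C, D applies, adding C, D. So (A)⁺ = {A, C, D}.
This closure contains every attribute of T2, so T1 ∩ T2 → T2. The join is lossless.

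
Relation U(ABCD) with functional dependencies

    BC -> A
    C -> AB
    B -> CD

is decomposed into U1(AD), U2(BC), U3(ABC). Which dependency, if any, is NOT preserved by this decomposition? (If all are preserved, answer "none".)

Check B → CD: no single fragment contains all of {BCD}, and the restricted closure of {B} across the fragments never reaches {CD}.
BC → A is preserved.
C → AB is preserved.

B -> CD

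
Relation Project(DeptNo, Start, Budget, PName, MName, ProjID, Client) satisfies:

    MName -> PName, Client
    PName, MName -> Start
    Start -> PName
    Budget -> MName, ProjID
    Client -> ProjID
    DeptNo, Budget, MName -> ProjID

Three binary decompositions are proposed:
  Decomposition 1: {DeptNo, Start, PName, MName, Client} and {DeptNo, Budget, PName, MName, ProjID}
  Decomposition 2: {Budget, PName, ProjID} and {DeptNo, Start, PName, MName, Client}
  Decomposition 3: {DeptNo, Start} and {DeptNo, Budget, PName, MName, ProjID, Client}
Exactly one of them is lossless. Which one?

Decomposition 1: common = {DeptNo, PName, MName}, closure = {DeptNo, Start, PName, MName, ProjID, Client} → lossless.
Decomposition 2: common = {PName}, closure = {PName} → lossy.
Decomposition 3: common = {DeptNo}, closure = {DeptNo} → lossy.

Decomposition 1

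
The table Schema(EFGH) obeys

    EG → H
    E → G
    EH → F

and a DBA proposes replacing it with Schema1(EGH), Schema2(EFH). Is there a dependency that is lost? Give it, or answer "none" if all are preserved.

none

EG → H lies within Schema1.
E → G lies within Schema1.
EH → F lies within Schema2.
Every dependency is enforceable on the fragments, so the decomposition is dependency-preserving.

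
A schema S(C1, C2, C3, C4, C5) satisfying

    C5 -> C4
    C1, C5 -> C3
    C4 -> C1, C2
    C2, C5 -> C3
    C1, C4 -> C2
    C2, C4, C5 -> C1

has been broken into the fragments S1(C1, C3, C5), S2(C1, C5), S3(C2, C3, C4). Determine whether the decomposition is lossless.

No

Chase test. Columns are C1, C2, C3, C4, C5; row i has aⱼ where attribute j ∈ Si, else bᵢⱼ.
Initial tableau (one row per fragment):
  row 1: a1 b12 a3 b14 a5
  row 2: a1 b22 b23 b24 a5
  row 3: b31 a2 a3 a4 b35
Rows 1 and 2 agree on C5; apply C5→C4 and equate their C4 entries.
Rows 1 and 2 agree on C1, C5; apply C1, C5→C3 and equate their C3 entries.
Rows 1 and 2 agree on C4; apply C4→C1, C2 and equate their C1, C2 entries.
No row becomes fully distinguished — the join is lossy.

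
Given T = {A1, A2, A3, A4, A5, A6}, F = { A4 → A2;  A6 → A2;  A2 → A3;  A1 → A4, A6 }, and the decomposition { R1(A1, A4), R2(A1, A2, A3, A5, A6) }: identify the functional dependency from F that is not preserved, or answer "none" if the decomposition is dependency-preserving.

Check A4 → A2: no single fragment contains all of {A2, A4}, and the restricted closure of {A4} across the fragments never reaches {A2}.
A6 → A2 is preserved.
A2 → A3 is preserved.
A1 → A4, A6 is preserved.

A4 → A2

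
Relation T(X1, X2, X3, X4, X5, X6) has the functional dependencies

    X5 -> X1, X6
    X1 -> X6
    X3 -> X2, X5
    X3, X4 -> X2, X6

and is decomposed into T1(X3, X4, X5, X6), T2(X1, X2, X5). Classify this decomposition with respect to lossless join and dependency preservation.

Lossless test: (X5)⁺ = {X1, X5, X6}, which is a superkey of neither fragment — lossy.
Dependency preservation: the restricted closure of {X1} across the fragments never reaches {X6}, so X1 → X6 cannot be enforced without a join — not preserved.

lossy and not dependency-preserving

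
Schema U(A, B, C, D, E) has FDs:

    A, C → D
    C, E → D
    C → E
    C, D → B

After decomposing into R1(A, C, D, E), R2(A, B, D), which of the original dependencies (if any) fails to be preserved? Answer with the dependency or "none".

C, D → B

Check C, D → B: no single fragment contains all of {B, C, D}, and the restricted closure of {C, D} across the fragments never reaches {B}.
A, C → D is preserved.
C, E → D is preserved.
C → E is preserved.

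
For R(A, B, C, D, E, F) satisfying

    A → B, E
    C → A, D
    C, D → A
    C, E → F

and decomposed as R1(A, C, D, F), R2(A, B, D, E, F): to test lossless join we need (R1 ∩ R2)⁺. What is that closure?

A, B, D, E, F

R1 ∩ R2 = {A, D, F}.
A → B, E applies, adding B, E
Closure: {A, B, D, E, F}.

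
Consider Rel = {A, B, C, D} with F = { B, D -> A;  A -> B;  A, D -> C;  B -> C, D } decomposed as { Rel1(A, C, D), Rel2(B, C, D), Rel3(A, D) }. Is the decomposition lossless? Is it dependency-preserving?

Lossless test (chase): Rows 1 and 3 agree on A; apply A→B and equate their B entries. Rows 1 and 3 agree on A, D; apply A, D→C and equate their C entries. No row becomes fully distinguished — the join is lossy.
Dependency preservation: the restricted closure of {B, D} across the fragments never reaches {A}, so B, D → A cannot be enforced without a join — not preserved.

lossy and not dependency-preserving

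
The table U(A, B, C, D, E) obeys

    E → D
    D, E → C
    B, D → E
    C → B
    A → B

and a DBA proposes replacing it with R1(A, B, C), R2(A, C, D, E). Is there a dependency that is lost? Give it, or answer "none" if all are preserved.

B, D → E

Check B, D → E: no single fragment contains all of {B, D, E}, and the restricted closure of {B, D} across the fragments never reaches {E}.
E → D is preserved.
D, E → C is preserved.
C → B is preserved.
A → B is preserved.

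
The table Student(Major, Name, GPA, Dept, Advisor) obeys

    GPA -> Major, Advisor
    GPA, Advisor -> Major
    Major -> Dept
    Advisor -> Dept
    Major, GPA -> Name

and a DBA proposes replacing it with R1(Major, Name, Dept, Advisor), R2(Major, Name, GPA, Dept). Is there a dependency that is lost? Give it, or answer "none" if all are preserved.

Check GPA → Major, Advisor: no single fragment contains all of {Major, GPA, Advisor}, and the restricted closure of {GPA} across the fragments never reaches {Major, Advisor}.
GPA, Advisor → Major is preserved.
Major → Dept is preserved.
Advisor → Dept is preserved.
Major, GPA → Name is preserved.

GPA -> Major, Advisor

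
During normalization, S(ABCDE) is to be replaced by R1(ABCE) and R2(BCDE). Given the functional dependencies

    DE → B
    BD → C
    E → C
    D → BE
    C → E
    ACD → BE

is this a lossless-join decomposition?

No

Common attributes: R1 ∩ R2 = {BCE}.
No dependency enlarges {BCE}, so (BCE)⁺ = {BCE}.
The closure contains neither all of R1 = {ABCE} nor all of R2 = {BCDE}, so the common attributes are not a superkey of either fragment. The join is lossy.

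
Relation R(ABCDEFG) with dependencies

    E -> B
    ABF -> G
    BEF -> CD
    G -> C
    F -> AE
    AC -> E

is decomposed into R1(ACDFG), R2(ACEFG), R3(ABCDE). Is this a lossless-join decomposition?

Chase test. Columns are ABCDEFG; row i has aⱼ where attribute j ∈ Ri, else bᵢⱼ.
Initial tableau (one row per fragment):
  row 1: a1 b12 a3 a4 b15 a6 a7
  row 2: a1 b22 a3 b24 a5 a6 a7
  row 3: a1 a2 a3 a4 a5 b36 b37
Rows 2 and 3 agree on E; apply E→B and equate their B entries.
Rows 1 and 2 agree on F; apply F→AE and equate their AE entries.
Rows 1 and 2 agree on E; apply E→B and equate their B entries.
Rows 1 and 2 agree on BEF; apply BEF→CD and equate their CD entries.
Row 1 is now all distinguished symbols — the join is lossless.

Yes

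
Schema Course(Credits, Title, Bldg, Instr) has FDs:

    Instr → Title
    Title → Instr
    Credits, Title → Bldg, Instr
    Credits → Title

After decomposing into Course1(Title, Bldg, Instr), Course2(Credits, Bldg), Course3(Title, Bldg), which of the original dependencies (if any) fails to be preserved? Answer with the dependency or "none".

Credits → Title

Check Credits → Title: no single fragment contains all of {Credits, Title}, and the restricted closure of {Credits} across the fragments never reaches {Title}.
Instr → Title is preserved.
Title → Instr is preserved.
Credits, Title → Bldg, Instr is preserved.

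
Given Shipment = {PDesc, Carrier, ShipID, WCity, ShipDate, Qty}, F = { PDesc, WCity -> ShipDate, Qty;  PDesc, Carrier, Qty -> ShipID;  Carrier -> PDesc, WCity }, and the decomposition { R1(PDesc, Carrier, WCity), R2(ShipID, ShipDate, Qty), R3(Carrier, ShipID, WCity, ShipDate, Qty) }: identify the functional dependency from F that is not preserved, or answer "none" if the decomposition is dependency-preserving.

Check PDesc, WCity → ShipDate, Qty: no single fragment contains all of {PDesc, WCity, ShipDate, Qty}, and the restricted closure of {PDesc, WCity} across the fragments never reaches {ShipDate, Qty}.
PDesc, Carrier, Qty → ShipID is preserved.
Carrier → PDesc, WCity is preserved.

PDesc, WCity -> ShipDate, Qty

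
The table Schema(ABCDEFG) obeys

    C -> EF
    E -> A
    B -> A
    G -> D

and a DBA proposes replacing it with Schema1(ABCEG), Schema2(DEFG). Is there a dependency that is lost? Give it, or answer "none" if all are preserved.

C -> EF

Check C → EF: no single fragment contains all of {CEF}, and the restricted closure of {C} across the fragments never reaches {EF}.
E → A is preserved.
B → A is preserved.
G → D is preserved.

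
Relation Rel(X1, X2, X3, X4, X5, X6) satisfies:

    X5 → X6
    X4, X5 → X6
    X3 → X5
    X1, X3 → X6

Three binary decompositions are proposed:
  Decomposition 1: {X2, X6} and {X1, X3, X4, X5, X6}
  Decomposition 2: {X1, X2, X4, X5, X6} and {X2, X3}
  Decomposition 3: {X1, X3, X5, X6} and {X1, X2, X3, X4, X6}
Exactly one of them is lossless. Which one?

Decomposition 3

Decomposition 1: common = {X6}, closure = {X6} → lossy.
Decomposition 2: common = {X2}, closure = {X2} → lossy.
Decomposition 3: common = {X1, X3, X6}, closure = {X1, X3, X5, X6} → lossless.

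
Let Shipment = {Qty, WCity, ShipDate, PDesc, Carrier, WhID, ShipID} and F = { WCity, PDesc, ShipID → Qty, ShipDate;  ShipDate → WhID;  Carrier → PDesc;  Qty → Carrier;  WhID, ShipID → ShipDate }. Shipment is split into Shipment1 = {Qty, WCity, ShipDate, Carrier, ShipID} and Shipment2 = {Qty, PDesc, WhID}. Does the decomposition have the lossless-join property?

No

Common attributes: Shipment1 ∩ Shipment2 = {Qty}.
Closure of {Qty}: Qty → Carrier applies, adding Carrier; Carrier → PDesc applies, adding PDesc. So (Qty)⁺ = {Qty, PDesc, Carrier}.
The closure contains neither all of Shipment1 = {Qty, WCity, ShipDate, Carrier, ShipID} nor all of Shipment2 = {Qty, PDesc, WhID}, so the common attributes are not a superkey of either fragment. The join is lossy.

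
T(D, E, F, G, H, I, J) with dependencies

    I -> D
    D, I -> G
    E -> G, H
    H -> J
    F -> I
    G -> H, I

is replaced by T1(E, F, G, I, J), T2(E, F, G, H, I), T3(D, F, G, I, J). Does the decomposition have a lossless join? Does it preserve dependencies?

lossless but not dependency-preserving

Lossless test (chase): Rows 1 and 2 agree on I; apply I→D and equate their D entries. Rows 1 and 3 agree on I; apply I→D and equate their D entries. Rows 1 and 2 agree on E; apply E→G, H and equate their G, H entries. Rows 1 and 2 agree on H; apply H→J and equate their J entries. Rows 1 and 3 agree on G; apply G→H, I and equate their H, I entries. Row 1 is now all distinguished symbols — the join is lossless.
Dependency preservation: the restricted closure of {H} across the fragments never reaches {J}, so H → J cannot be enforced without a join — not preserved.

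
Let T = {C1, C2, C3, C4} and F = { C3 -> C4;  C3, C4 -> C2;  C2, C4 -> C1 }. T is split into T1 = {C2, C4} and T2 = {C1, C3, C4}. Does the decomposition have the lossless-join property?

Common attributes: T1 ∩ T2 = {C4}.
No dependency enlarges {C4}, so (C4)⁺ = {C4}.
The closure contains neither all of T1 = {C2, C4} nor all of T2 = {C1, C3, C4}, so the common attributes are not a superkey of either fragment. The join is lossy.

No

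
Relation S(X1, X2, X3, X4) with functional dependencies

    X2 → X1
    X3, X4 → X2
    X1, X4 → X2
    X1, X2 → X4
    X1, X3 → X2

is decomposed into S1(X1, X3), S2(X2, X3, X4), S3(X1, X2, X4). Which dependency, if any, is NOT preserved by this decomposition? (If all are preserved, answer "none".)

X1, X3 → X2

Check X1, X3 → X2: no single fragment contains all of {X1, X2, X3}, and the restricted closure of {X1, X3} across the fragments never reaches {X2}.
X2 → X1 is preserved.
X3, X4 → X2 is preserved.
X1, X4 → X2 is preserved.
X1, X2 → X4 is preserved.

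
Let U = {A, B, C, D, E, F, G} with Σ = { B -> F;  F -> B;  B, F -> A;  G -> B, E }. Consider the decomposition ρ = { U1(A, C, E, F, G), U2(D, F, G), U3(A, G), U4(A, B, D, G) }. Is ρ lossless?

No

Chase test. Columns are A, B, C, D, E, F, G; row i has aⱼ where attribute j ∈ Ui, else bᵢⱼ.
Initial tableau (one row per fragment):
  row 1: a1 b12 a3 b14 a5 a6 a7
  row 2: b21 b22 b23 a4 b25 a6 a7
  row 3: a1 b32 b33 b34 b35 b36 a7
  row 4: a1 a2 b43 a4 b45 b46 a7
Rows 1 and 2 agree on F; apply F→B and equate their B entries.
Rows 1 and 2 agree on B, F; apply B, F→A and equate their A entries.
Rows 1 and 2 agree on G; apply G→B, E and equate their B, E entries.
Rows 1 and 3 agree on G; apply G→B, E and equate their B, E entries.
Rows 1 and 4 agree on G; apply G→B, E and equate their B, E entries.
Rows 1 and 3 agree on B; apply B→F and equate their F entries.
Rows 1 and 4 agree on B; apply B→F and equate their F entries.
No row becomes fully distinguished — the join is lossy.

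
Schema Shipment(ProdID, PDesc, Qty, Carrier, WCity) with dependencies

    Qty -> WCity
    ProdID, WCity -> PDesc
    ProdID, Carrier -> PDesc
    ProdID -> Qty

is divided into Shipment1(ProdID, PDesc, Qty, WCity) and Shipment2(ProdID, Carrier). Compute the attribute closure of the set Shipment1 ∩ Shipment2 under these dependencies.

ProdID, PDesc, Qty, WCity

Shipment1 ∩ Shipment2 = {ProdID}.
ProdID → Qty applies, adding Qty
Qty → WCity applies, adding WCity
ProdID, WCity → PDesc applies, adding PDesc
Closure: {ProdID, PDesc, Qty, WCity}.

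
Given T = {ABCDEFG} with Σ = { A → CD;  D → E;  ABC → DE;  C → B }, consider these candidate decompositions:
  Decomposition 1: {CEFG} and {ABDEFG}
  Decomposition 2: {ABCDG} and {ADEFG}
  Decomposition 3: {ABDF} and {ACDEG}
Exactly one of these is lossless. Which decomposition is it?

Decomposition 2

Decomposition 1: common = {EFG}, closure = {EFG} → lossy.
Decomposition 2: common = {ADG}, closure = {ABCDEG} → lossless.
Decomposition 3: common = {AD}, closure = {ABCDE} → lossy.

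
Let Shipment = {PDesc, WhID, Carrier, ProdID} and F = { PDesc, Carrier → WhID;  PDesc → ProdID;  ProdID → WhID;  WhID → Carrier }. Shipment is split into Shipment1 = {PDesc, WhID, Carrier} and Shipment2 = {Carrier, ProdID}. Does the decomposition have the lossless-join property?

Common attributes: Shipment1 ∩ Shipment2 = {Carrier}.
No dependency enlarges {Carrier}, so (Carrier)⁺ = {Carrier}.
The closure contains neither all of Shipment1 = {PDesc, WhID, Carrier} nor all of Shipment2 = {Carrier, ProdID}, so the common attributes are not a superkey of either fragment. The join is lossy.

No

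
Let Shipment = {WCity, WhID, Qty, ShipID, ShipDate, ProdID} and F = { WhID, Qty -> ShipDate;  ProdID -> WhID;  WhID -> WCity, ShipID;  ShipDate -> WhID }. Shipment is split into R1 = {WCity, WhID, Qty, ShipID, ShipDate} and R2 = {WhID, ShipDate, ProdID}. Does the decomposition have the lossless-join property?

No

Common attributes: R1 ∩ R2 = {WhID, ShipDate}.
Closure of {WhID, ShipDate}: WhID → WCity, ShipID applies, adding WCity, ShipID. So (WhID, ShipDate)⁺ = {WCity, WhID, ShipID, ShipDate}.
The closure contains neither all of R1 = {WCity, WhID, Qty, ShipID, ShipDate} nor all of R2 = {WhID, ShipDate, ProdID}, so the common attributes are not a superkey of either fragment. The join is lossy.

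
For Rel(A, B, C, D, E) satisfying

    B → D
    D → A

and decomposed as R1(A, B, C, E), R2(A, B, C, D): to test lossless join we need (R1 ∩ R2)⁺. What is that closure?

A, B, C, D

R1 ∩ R2 = {A, B, C}.
B → D applies, adding D
Closure: {A, B, C, D}.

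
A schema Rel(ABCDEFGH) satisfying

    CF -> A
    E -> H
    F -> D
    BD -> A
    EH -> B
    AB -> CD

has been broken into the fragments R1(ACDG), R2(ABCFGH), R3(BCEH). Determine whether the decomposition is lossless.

Chase test. Columns are ABCDEFGH; row i has aⱼ where attribute j ∈ Ri, else bᵢⱼ.
Initial tableau (one row per fragment):
  row 1: a1 b12 a3 a4 b15 b16 a7 b18
  row 2: a1 a2 a3 b24 b25 a6 a7 a8
  row 3: b31 a2 a3 b34 a5 b36 b37 a8
No row becomes fully distinguished — the join is lossy.

No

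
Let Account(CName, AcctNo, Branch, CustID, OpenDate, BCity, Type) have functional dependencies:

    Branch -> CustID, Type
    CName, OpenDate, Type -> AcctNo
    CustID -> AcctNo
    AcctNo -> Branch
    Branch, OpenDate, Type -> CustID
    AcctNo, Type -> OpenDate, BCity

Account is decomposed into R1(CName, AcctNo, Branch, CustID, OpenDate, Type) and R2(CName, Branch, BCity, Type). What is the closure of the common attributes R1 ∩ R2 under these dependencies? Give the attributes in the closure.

CName, AcctNo, Branch, CustID, OpenDate, BCity, Type

R1 ∩ R2 = {CName, Branch, Type}.
Branch → CustID, Type applies, adding CustID
CustID → AcctNo applies, adding AcctNo
AcctNo, Type → OpenDate, BCity applies, adding OpenDate, BCity
Closure: {CName, AcctNo, Branch, CustID, OpenDate, BCity, Type}.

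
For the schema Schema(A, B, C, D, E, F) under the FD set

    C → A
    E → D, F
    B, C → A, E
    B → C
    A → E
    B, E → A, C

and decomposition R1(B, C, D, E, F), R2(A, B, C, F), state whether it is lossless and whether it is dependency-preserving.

lossless but not dependency-preserving

Lossless test: (B, C, F)⁺ = {A, B, C, D, E, F}, which contains all of one fragment — lossless.
Dependency preservation: the restricted closure of {A} across the fragments never reaches {E}, so A → E cannot be enforced without a join — not preserved.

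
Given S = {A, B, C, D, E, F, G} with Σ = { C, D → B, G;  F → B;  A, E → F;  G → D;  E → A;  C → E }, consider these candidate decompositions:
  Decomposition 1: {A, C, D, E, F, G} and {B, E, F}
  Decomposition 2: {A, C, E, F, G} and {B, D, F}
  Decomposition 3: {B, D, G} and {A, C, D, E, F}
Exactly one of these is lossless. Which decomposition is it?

Decomposition 1

Decomposition 1: common = {E, F}, closure = {A, B, E, F} → lossless.
Decomposition 2: common = {F}, closure = {B, F} → lossy.
Decomposition 3: common = {D}, closure = {D} → lossy.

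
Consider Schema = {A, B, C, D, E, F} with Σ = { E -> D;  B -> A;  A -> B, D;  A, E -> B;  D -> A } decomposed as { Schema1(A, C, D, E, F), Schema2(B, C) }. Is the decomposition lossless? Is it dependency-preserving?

lossy and not dependency-preserving

Lossless test: (C)⁺ = {C}, which is a superkey of neither fragment — lossy.
Dependency preservation: the restricted closure of {B} across the fragments never reaches {A}, so B → A cannot be enforced without a join — not preserved.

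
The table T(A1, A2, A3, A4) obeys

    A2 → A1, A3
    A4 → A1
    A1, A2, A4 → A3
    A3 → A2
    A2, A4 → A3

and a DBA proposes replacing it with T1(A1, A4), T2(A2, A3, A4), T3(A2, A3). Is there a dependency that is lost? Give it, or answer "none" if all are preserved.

A2 → A1, A3

Check A2 → A1, A3: no single fragment contains all of {A1, A2, A3}, and the restricted closure of {A2} across the fragments never reaches {A1, A3}.
A4 → A1 is preserved.
A1, A2, A4 → A3 is preserved.
A3 → A2 is preserved.
A2, A4 → A3 is preserved.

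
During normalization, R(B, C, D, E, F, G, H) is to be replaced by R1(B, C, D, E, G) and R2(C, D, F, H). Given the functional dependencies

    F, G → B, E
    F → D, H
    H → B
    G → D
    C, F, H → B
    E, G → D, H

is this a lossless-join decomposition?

No

Common attributes: R1 ∩ R2 = {C, D}.
No dependency enlarges {C, D}, so (C, D)⁺ = {C, D}.
The closure contains neither all of R1 = {B, C, D, E, G} nor all of R2 = {C, D, F, H}, so the common attributes are not a superkey of either fragment. The join is lossy.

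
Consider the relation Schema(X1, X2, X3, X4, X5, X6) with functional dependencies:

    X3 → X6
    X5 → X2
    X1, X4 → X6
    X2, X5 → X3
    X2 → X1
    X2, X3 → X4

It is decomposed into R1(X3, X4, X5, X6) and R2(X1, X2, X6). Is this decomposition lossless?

No

Common attributes: R1 ∩ R2 = {X6}.
No dependency enlarges {X6}, so (X6)⁺ = {X6}.
The closure contains neither all of R1 = {X3, X4, X5, X6} nor all of R2 = {X1, X2, X6}, so the common attributes are not a superkey of either fragment. The join is lossy.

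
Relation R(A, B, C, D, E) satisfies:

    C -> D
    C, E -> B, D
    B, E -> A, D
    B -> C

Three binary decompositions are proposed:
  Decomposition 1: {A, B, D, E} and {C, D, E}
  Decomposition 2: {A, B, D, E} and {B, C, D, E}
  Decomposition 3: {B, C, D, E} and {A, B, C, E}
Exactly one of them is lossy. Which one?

Decomposition 1: common = {D, E}, closure = {D, E} → lossy.
Decomposition 2: common = {B, D, E}, closure = {A, B, C, D, E} → lossless.
Decomposition 3: common = {B, C, E}, closure = {A, B, C, D, E} → lossless.

Decomposition 1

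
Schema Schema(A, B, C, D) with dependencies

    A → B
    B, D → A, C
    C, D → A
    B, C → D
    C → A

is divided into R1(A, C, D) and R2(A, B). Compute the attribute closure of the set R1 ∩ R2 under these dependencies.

A, B

R1 ∩ R2 = {A}.
A → B applies, adding B
Closure: {A, B}.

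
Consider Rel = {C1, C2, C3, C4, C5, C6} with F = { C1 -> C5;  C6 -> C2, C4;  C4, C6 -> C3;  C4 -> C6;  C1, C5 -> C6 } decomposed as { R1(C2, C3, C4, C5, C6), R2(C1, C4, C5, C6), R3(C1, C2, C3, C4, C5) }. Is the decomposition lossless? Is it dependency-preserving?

lossless and dependency-preserving

Lossless test (chase): Rows 1 and 2 agree on C6; apply C6→C2, C4 and equate their C2, C4 entries. Rows 1 and 2 agree on C4, C6; apply C4, C6→C3 and equate their C3 entries. Rows 1 and 3 agree on C4; apply C4→C6 and equate their C6 entries. Row 2 is now all distinguished symbols — the join is lossless.
Dependency preservation: every FD's attributes lie within a single fragment, so each can be enforced locally — preserved.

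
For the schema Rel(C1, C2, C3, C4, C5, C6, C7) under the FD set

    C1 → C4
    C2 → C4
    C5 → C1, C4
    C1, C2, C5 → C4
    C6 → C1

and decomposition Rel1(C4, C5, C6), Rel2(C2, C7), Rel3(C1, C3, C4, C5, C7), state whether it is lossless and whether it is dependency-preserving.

Lossless test (chase): Rows 1 and 3 agree on C5; apply C5→C1, C4 and equate their C1, C4 entries. No row becomes fully distinguished — the join is lossy.
Dependency preservation: the restricted closure of {C2} across the fragments never reaches {C4}, so C2 → C4 cannot be enforced without a join — not preserved.

lossy and not dependency-preserving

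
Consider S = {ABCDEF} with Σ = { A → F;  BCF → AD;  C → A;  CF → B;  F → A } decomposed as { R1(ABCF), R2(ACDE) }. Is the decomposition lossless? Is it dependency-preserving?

lossless and dependency-preserving

Lossless test: (AC)⁺ = {ABCDF}, which contains all of one fragment — lossless.
Dependency preservation: BCF → AD is not contained in any single fragment, but the restricted closure of its left-hand side across the fragments still reaches the right-hand side; the remaining FDs each lie inside some fragment. All dependencies are preserved.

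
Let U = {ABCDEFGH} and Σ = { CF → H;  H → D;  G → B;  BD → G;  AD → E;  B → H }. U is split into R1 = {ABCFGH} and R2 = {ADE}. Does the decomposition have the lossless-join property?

Common attributes: R1 ∩ R2 = {A}.
No dependency enlarges {A}, so (A)⁺ = {A}.
The closure contains neither all of R1 = {ABCFGH} nor all of R2 = {ADE}, so the common attributes are not a superkey of either fragment. The join is lossy.

No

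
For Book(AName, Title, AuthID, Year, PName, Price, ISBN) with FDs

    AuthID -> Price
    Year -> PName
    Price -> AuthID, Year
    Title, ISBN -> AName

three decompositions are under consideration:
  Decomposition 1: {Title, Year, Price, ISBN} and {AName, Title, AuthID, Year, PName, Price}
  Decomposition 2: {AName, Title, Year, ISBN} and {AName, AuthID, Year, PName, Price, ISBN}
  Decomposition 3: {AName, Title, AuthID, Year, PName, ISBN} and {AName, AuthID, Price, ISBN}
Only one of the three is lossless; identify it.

Decomposition 1: common = {Title, Year, Price}, closure = {Title, AuthID, Year, PName, Price} → lossy.
Decomposition 2: common = {AName, Year, ISBN}, closure = {AName, Year, PName, ISBN} → lossy.
Decomposition 3: common = {AName, AuthID, ISBN}, closure = {AName, AuthID, Year, PName, Price, ISBN} → lossless.

Decomposition 3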